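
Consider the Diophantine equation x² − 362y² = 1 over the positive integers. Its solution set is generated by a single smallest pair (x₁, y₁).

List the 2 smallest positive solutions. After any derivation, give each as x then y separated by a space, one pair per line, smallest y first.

d=362: √d = [19; 38] (ℓ=1, odd), read p_1/q_1
i=0: a=19 ⇒ p=19, q=1
i=1: a=38 ⇒ p=723, q=38
fundamental: x₁=723, y₁=38  (since 522729 − 362·1444 = 1)
(x_2, y_2) = (723·723 + 362·38·38, 723·38 + 38·723) = (1045457, 54948)

723 38
1045457 54948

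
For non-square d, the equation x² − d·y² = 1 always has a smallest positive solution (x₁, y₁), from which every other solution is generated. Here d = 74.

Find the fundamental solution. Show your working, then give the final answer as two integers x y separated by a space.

3699 430

√74 → a₀=8, period (1,1,1,1,16); ℓ=5 odd so k=9
k=0  a_k=8  p_k/q_k = 8/1
…
k=2  a_k=1  p_k/q_k = 17/2
…
k=7  a_k=1  p_k/q_k = 1471/171
k=8  a_k=1  p_k/q_k = 2228/259
k=9  a_k=1  p_k/q_k = 3699/430
(x₁, y₁) = (3699, 430);  3699² − 74·430² = 1 ✓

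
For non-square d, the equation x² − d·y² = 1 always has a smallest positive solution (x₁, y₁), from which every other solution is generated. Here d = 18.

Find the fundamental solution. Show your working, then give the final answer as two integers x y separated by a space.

17 4

√18 = [4; 4,8, …], period ℓ=2 (even) → k=1
i=0: a=4 ⇒ p=4, q=1
i=1: a=4 ⇒ p=17, q=4
(x₁, y₁) = (17, 4);  17² − 18·4² = 1 ✓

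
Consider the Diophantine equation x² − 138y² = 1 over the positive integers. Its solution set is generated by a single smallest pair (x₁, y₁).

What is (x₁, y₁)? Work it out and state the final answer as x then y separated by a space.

47 4

[11; 1,2,1,22] for √138; ℓ=4 ⇒ convergent index 3
step 0: (11, 1)  from 11·(1,0) + (0,1)
…
step 2: (35, 3)  from 2·(12,1) + (11,1)
step 3: (47, 4)  from 1·(35,3) + (12,1)
(x₁, y₁) = (47, 4);  47² − 138·4² = 1 ✓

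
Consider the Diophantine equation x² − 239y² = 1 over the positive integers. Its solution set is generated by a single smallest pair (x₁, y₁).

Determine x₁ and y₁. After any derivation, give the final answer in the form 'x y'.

√239 → a₀=15, period (2,5,1,2,4,15,4,2,1,5,2,30); ℓ=12 even so k=11
step 0: (15, 1)  from 15·(1,0) + (0,1)
step 1: (31, 2)  from 2·(15,1) + (1,0)
step 2: (170, 11)  from 5·(31,2) + (15,1)
step 3: (201, 13)  from 1·(170,11) + (31,2)
step 4: (572, 37)  from 2·(201,13) + (170,11)
step 5: (2489, 161)  from 4·(572,37) + (201,13)
step 6: (37907, 2452)  from 15·(2489,161) + (572,37)
step 7: (154117, 9969)  from 4·(37907,2452) + (2489,161)
step 8: (346141, 22390)  from 2·(154117,9969) + (37907,2452)
step 9: (500258, 32359)  from 1·(346141,22390) + (154117,9969)
step 10: (2847431, 184185)  from 5·(500258,32359) + (346141,22390)
step 11: (6195120, 400729)  from 2·(2847431,184185) + (500258,32359)
fundamental: x₁=6195120, y₁=400729  (since 38379511814400 − 239·160583731441 = 1)

6195120 400729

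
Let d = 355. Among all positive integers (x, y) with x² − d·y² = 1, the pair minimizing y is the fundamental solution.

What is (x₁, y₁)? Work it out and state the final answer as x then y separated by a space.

954809 50676

√355 → a₀=18, period (1,5,3,3,1,6,1,3,3,5,1,36); ℓ=12 even so k=11
step 0: (18, 1)  from 18·(1,0) + (0,1)
…
step 4: (1187, 63)  from 3·(358,19) + (113,6)
…
step 6: (10457, 555)  from 6·(1545,82) + (1187,63)
…
step 8: (46463, 2466)  from 3·(12002,637) + (10457,555)
step 9: (151391, 8035)  from 3·(46463,2466) + (12002,637)
step 10: (803418, 42641)  from 5·(151391,8035) + (46463,2466)
step 11: (954809, 50676)  from 1·(803418,42641) + (151391,8035)
fundamental: x₁=954809, y₁=50676  (since 911660226481 − 355·2568056976 = 1)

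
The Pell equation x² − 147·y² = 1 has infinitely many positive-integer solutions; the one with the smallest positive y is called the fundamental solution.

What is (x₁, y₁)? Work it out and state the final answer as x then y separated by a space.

97 8

√147 = [12; 8,24, …], period ℓ=2 (even) → k=1
i=0: a=12 ⇒ p=12, q=1
i=1: a=8 ⇒ p=97, q=8
fundamental: x₁=97, y₁=8  (since 9409 − 147·64 = 1)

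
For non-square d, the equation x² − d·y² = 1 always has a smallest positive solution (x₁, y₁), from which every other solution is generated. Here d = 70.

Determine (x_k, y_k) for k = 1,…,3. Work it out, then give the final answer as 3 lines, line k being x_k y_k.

d=70: √d = [8; 2,1,2,1,2,16] (ℓ=6, even), read p_5/q_5
i=0: a=8 ⇒ p=8, q=1
…
i=2: a=1 ⇒ p=25, q=3
i=3: a=2 ⇒ p=67, q=8
i=4: a=1 ⇒ p=92, q=11
i=5: a=2 ⇒ p=251, q=30
fundamental: x₁=251, y₁=30  (since 63001 − 70·900 = 1)
n=2: (251,30)∘(251,30) = (251·251+70·30·30, 251·30+30·251) = (126001,15060)
n=3: (126001,15060)∘(251,30) = (251·126001+70·30·15060, 251·15060+30·126001) = (63252251,7560090)

251 30
126001 15060
63252251 7560090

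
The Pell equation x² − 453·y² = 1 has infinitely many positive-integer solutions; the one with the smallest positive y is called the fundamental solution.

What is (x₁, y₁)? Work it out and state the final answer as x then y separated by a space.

d=453: √d = [21; 3,1,1,10,14,10,1,1,3,42] (ℓ=10, even), read p_9/q_9
i=0: a=21 ⇒ p=21, q=1
i=1: a=3 ⇒ p=64, q=3
…
i=5: a=14 ⇒ p=22199, q=1043
…
i=8: a=1 ⇒ p=469329, q=22051
i=9: a=3 ⇒ p=1653751, q=77700
fundamental: x₁=1653751, y₁=77700  (since 2734892370001 − 453·6037290000 = 1)

1653751 77700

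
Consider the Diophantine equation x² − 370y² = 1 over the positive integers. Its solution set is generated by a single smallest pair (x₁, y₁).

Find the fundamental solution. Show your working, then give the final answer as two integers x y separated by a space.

[19; 4,4,38] for √370; ℓ=3 ⇒ convergent index 5
step 0: (19, 1)  from 19·(1,0) + (0,1)
…
step 4: (50339, 2617)  from 4·(12503,650) + (327,17)
step 5: (213859, 11118)  from 4·(50339,2617) + (12503,650)
fundamental: x₁=213859, y₁=11118  (since 45735671881 − 370·123609924 = 1)

213859 11118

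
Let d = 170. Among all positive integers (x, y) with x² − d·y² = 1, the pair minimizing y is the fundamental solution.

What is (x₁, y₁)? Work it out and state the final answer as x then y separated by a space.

√170 → a₀=13, period (26); ℓ=1 odd so k=1
k=0  a_k=13  p_k/q_k = 13/1
k=1  a_k=26  p_k/q_k = 339/26
→ (339, 26).  Check: 339²=114921, 170·26²=114920, difference 1.

339 26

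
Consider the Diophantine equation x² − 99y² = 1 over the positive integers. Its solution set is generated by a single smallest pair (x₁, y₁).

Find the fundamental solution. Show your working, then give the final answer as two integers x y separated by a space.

√99 = [9; 1,18, …], period ℓ=2 (even) → k=1
step 0: (9, 1)  from 9·(1,0) + (0,1)
step 1: (10, 1)  from 1·(9,1) + (1,0)
(x₁, y₁) = (10, 1);  10² − 99·1² = 1 ✓

10 1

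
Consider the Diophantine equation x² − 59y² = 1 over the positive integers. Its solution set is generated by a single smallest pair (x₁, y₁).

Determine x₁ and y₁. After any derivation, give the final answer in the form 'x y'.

530 69

[7; 1,2,7,2,1,14] for √59; ℓ=6 ⇒ convergent index 5
k=0  a_k=7  p_k/q_k = 7/1
k=1  a_k=1  p_k/q_k = 8/1
k=2  a_k=2  p_k/q_k = 23/3
…
k=4  a_k=2  p_k/q_k = 361/47
k=5  a_k=1  p_k/q_k = 530/69
fundamental: x₁=530, y₁=69  (since 280900 − 59·4761 = 1)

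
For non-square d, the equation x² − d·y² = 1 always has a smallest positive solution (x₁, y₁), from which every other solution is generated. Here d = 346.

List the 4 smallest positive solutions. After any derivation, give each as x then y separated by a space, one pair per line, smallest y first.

√346 → a₀=18, period (1,1,1,1,36); ℓ=5 odd so k=9
i=0: a=18 ⇒ p=18, q=1
i=1: a=1 ⇒ p=19, q=1
i=2: a=1 ⇒ p=37, q=2
i=3: a=1 ⇒ p=56, q=3
i=4: a=1 ⇒ p=93, q=5
i=5: a=36 ⇒ p=3404, q=183
i=6: a=1 ⇒ p=3497, q=188
i=7: a=1 ⇒ p=6901, q=371
i=8: a=1 ⇒ p=10398, q=559
i=9: a=1 ⇒ p=17299, q=930
(x₁, y₁) = (17299, 930);  17299² − 346·930² = 1 ✓
k=2:  x_2 = 17299·17299+346·930·930 = 598510801,  y_2 = 17299·930+930·17299 = 32176140
k=3:  x_3 = 17299·598510801+346·930·32176140 = 20707276675699,  y_3 = 17299·32176140+930·598510801 = 1113230090790
k=4:  x_4 = 17299·20707276675699+346·930·1113230090790 = 716430357827323201,  y_4 = 17299·1113230090790+930·20707276675699 = 38515534648976280

17299 930
598510801 32176140
20707276675699 1113230090790
716430357827323201 38515534648976280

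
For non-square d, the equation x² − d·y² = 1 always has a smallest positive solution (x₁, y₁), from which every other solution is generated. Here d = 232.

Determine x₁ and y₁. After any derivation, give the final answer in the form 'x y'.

d=232: √d = [15; 4,3,7,3,4,30] (ℓ=6, even), read p_5/q_5
a_0=15:  p_0=15·1+0=15,  q_0=15·0+1=1
a_1=4:  p_1=4·15+1=61,  q_1=4·1+0=4
a_2=3:  p_2=3·61+15=198,  q_2=3·4+1=13
a_3=7:  p_3=7·198+61=1447,  q_3=7·13+4=95
a_4=3:  p_4=3·1447+198=4539,  q_4=3·95+13=298
a_5=4:  p_5=4·4539+1447=19603,  q_5=4·298+95=1287
→ (19603, 1287).  Check: 19603²=384277609, 232·1287²=384277608, difference 1.

19603 1287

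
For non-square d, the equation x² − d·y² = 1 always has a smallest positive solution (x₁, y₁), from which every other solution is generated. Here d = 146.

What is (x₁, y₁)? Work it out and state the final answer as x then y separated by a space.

√146 = [12; 12,24, …], period ℓ=2 (even) → k=1
k=0  a_k=12  p_k/q_k = 12/1
k=1  a_k=12  p_k/q_k = 145/12
(x₁, y₁) = (145, 12);  145² − 146·12² = 1 ✓

145 12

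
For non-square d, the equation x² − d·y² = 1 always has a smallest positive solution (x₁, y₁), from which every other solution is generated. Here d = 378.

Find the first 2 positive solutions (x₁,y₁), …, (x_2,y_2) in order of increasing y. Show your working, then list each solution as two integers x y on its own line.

√378 → a₀=19, period (2,3,1,4,1,3,2,38); ℓ=8 even so k=7
step 0: (19, 1)  from 19·(1,0) + (0,1)
step 1: (39, 2)  from 2·(19,1) + (1,0)
step 2: (136, 7)  from 3·(39,2) + (19,1)
step 3: (175, 9)  from 1·(136,7) + (39,2)
…
step 5: (1011, 52)  from 1·(836,43) + (175,9)
step 6: (3869, 199)  from 3·(1011,52) + (836,43)
step 7: (8749, 450)  from 2·(3869,199) + (1011,52)
→ (8749, 450).  Check: 8749²=76545001, 378·450²=76545000, difference 1.
n=2: (8749,450)∘(8749,450) = (8749·8749+378·450·450, 8749·450+450·8749) = (153090001,7874100)

8749 450
153090001 7874100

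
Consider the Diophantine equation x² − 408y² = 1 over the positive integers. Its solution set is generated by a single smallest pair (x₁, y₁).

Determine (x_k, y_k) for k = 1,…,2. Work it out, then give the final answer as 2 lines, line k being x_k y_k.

101 5
20401 1010

√408 → a₀=20, period (5,40); ℓ=2 even so k=1
a_0=20:  p_0=20·1+0=20,  q_0=20·0+1=1
a_1=5:  p_1=5·20+1=101,  q_1=5·1+0=5
fundamental: x₁=101, y₁=5  (since 10201 − 408·25 = 1)
(x_2, y_2) = (101·101 + 408·5·5, 101·5 + 5·101) = (20401, 1010)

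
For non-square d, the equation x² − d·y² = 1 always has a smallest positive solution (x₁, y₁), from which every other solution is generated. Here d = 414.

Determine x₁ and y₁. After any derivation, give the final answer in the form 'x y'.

24335 1196

[20; 2,1,7,2,7,1,2,40] for √414; ℓ=8 ⇒ convergent index 7
i=0: a=20 ⇒ p=20, q=1
…
i=5: a=7 ⇒ p=7447, q=366
i=6: a=1 ⇒ p=8444, q=415
i=7: a=2 ⇒ p=24335, q=1196
(x₁, y₁) = (24335, 1196);  24335² − 414·1196² = 1 ✓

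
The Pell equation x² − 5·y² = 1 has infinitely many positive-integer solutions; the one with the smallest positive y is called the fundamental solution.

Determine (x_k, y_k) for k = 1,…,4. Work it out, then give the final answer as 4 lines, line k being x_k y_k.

9 4
161 72
2889 1292
51841 23184

√5 → a₀=2, period (4); ℓ=1 odd so k=1
k=0  a_k=2  p_k/q_k = 2/1
k=1  a_k=4  p_k/q_k = 9/4
→ (9, 4).  Check: 9²=81, 5·4²=80, difference 1.
(x_2, y_2) = (9·9 + 5·4·4, 9·4 + 4·9) = (161, 72)
(x_3, y_3) = (9·161 + 5·4·72, 9·72 + 4·161) = (2889, 1292)
(x_4, y_4) = (9·2889 + 5·4·1292, 9·1292 + 4·2889) = (51841, 23184)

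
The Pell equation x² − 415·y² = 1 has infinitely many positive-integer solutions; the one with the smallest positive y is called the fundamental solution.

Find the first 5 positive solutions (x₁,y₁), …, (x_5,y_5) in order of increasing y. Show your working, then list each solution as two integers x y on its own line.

18412804 903849
678062702284831 33284788965192
24970071273761872339444 1225732590794885332887
919538056459614718055705397121 45138347901436822389057205104
33862548008263614468078655355989935124 1662247105585933832332453329850170345

√415 → a₀=20, period (2,1,2,4,6,…,1,2,40); ℓ=16 even so k=15
i=0: a=20 ⇒ p=20, q=1
i=1: a=2 ⇒ p=41, q=2
i=2: a=1 ⇒ p=61, q=3
…
i=6: a=1 ⇒ p=5154, q=253
i=7: a=1 ⇒ p=9595, q=471
i=8: a=3 ⇒ p=33939, q=1666
…
i=11: a=6 ⇒ p=508372, q=24955
…
i=14: a=1 ⇒ p=6841255, q=335824
i=15: a=2 ⇒ p=18412804, q=903849
fundamental: x₁=18412804, y₁=903849  (since 339031351142416 − 415·816943014801 = 1)
(18412804+903849√415)^2 = 678062702284831 + 33284788965192√415
(18412804+903849√415)^3 = 24970071273761872339444 + 1225732590794885332887√415
(18412804+903849√415)^4 = 919538056459614718055705397121 + 45138347901436822389057205104√415
(18412804+903849√415)^5 = 33862548008263614468078655355989935124 + 1662247105585933832332453329850170345√415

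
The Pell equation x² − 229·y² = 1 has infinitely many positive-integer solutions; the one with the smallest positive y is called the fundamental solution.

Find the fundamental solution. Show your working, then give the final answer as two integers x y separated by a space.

5848201 386460

d=229: √d = [15; 7,1,1,7,30] (ℓ=5, odd), read p_9/q_9
k=0  a_k=15  p_k/q_k = 15/1
k=1  a_k=7  p_k/q_k = 106/7
k=2  a_k=1  p_k/q_k = 121/8
k=3  a_k=1  p_k/q_k = 227/15
k=4  a_k=7  p_k/q_k = 1710/113
k=5  a_k=30  p_k/q_k = 51527/3405
k=6  a_k=7  p_k/q_k = 362399/23948
k=7  a_k=1  p_k/q_k = 413926/27353
k=8  a_k=1  p_k/q_k = 776325/51301
k=9  a_k=7  p_k/q_k = 5848201/386460
(x₁, y₁) = (5848201, 386460);  5848201² − 229·386460² = 1 ✓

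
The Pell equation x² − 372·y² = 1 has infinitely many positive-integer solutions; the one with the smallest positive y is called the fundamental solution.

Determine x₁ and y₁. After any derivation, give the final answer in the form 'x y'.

√372 → a₀=19, period (3,2,12,2,3,38); ℓ=6 even so k=5
i=0: a=19 ⇒ p=19, q=1
i=1: a=3 ⇒ p=58, q=3
…
i=4: a=2 ⇒ p=3491, q=181
i=5: a=3 ⇒ p=12151, q=630
(x₁, y₁) = (12151, 630);  12151² − 372·630² = 1 ✓

12151 630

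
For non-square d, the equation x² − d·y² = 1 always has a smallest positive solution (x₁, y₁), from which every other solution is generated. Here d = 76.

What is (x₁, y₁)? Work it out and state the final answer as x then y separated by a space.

57799 6630

√76 = [8; 1,2,1,1,5,4,5,1,1,2,1,16, …], period ℓ=12 (even) → k=11
i=0: a=8 ⇒ p=8, q=1
…
i=4: a=1 ⇒ p=61, q=7
…
i=6: a=4 ⇒ p=1421, q=163
…
i=9: a=1 ⇒ p=16311, q=1871
i=10: a=2 ⇒ p=41488, q=4759
i=11: a=1 ⇒ p=57799, q=6630
fundamental: x₁=57799, y₁=6630  (since 3340724401 − 76·43956900 = 1)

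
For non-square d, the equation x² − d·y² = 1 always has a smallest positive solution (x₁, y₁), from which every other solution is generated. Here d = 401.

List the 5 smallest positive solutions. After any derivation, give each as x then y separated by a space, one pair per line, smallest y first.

d=401: √d = [20; 40] (ℓ=1, odd), read p_1/q_1
i=0: a=20 ⇒ p=20, q=1
i=1: a=40 ⇒ p=801, q=40
→ (801, 40).  Check: 801²=641601, 401·40²=641600, difference 1.
n=2: (801,40)∘(801,40) = (801·801+401·40·40, 801·40+40·801) = (1283201,64080)
n=3: (1283201,64080)∘(801,40) = (801·1283201+401·40·64080, 801·64080+40·1283201) = (2055687201,102656120)
n=4: (2055687201,102656120)∘(801,40) = (801·2055687201+401·40·102656120, 801·102656120+40·2055687201) = (3293209612801,164455040160)
n=5: (3293209612801,164455040160)∘(801,40) = (801·3293209612801+401·40·164455040160, 801·164455040160+40·3293209612801) = (5275719744020001,263456871680200)

801 40
1283201 64080
2055687201 102656120
3293209612801 164455040160
5275719744020001 263456871680200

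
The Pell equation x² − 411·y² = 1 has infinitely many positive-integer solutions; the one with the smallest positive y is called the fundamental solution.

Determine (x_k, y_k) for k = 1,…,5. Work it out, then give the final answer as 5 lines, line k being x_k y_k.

[20; 3,1,1,1,19,1,1,1,3,40] for √411; ℓ=10 ⇒ convergent index 9
a_0=20:  p_0=20·1+0=20,  q_0=20·0+1=1
a_1=3:  p_1=3·20+1=61,  q_1=3·1+0=3
a_2=1:  p_2=1·61+20=81,  q_2=1·3+1=4
a_3=1:  p_3=1·81+61=142,  q_3=1·4+3=7
a_4=1:  p_4=1·142+81=223,  q_4=1·7+4=11
a_5=19:  p_5=19·223+142=4379,  q_5=19·11+7=216
a_6=1:  p_6=1·4379+223=4602,  q_6=1·216+11=227
a_7=1:  p_7=1·4602+4379=8981,  q_7=1·227+216=443
a_8=1:  p_8=1·8981+4602=13583,  q_8=1·443+227=670
a_9=3:  p_9=3·13583+8981=49730,  q_9=3·670+443=2453
(x₁, y₁) = (49730, 2453);  49730² − 411·2453² = 1 ✓
(x_2, y_2) = (49730·49730 + 411·2453·2453, 49730·2453 + 2453·49730) = (4946145799, 243975380)
(x_3, y_3) = (49730·4946145799 + 411·2453·243975380, 49730·243975380 + 2453·4946145799) = (491943661118810, 24265791292347)
(x_4, y_4) = (49730·491943661118810 + 411·2453·24265791292347, 49730·24265791292347 + 2453·491943661118810) = (48928716529930696801, 2413475601692857240)
(x_5, y_5) = (49730·48928716529930696801 + 411·2453·2413475601692857240, 49730·2413475601692857240 + 2453·48928716529930696801) = (4866450145574963442708650, 240044283320105789798053)

49730 2453
4946145799 243975380
491943661118810 24265791292347
48928716529930696801 2413475601692857240
4866450145574963442708650 240044283320105789798053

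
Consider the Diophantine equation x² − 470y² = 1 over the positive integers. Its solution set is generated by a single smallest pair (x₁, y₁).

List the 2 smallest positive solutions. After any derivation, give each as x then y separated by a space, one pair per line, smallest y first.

√470 → a₀=21, period (1,2,8,2,1,42); ℓ=6 even so k=5
k=0  a_k=21  p_k/q_k = 21/1
k=1  a_k=1  p_k/q_k = 22/1
…
k=4  a_k=2  p_k/q_k = 1149/53
k=5  a_k=1  p_k/q_k = 1691/78
→ (1691, 78).  Check: 1691²=2859481, 470·78²=2859480, difference 1.
(1691+78√470)^2 = 5718961 + 263796√470

1691 78
5718961 263796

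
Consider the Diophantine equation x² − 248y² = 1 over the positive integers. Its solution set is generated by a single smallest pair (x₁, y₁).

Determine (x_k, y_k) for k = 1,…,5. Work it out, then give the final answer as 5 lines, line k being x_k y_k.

√248 = [15; 1,2,1,30, …], period ℓ=4 (even) → k=3
step 0: (15, 1)  from 15·(1,0) + (0,1)
step 1: (16, 1)  from 1·(15,1) + (1,0)
step 2: (47, 3)  from 2·(16,1) + (15,1)
step 3: (63, 4)  from 1·(47,3) + (16,1)
fundamental: x₁=63, y₁=4  (since 3969 − 248·16 = 1)
k=2:  x_2 = 63·63+248·4·4 = 7937,  y_2 = 63·4+4·63 = 504
k=3:  x_3 = 63·7937+248·4·504 = 999999,  y_3 = 63·504+4·7937 = 63500
k=4:  x_4 = 63·999999+248·4·63500 = 125991937,  y_4 = 63·63500+4·999999 = 8000496
k=5:  x_5 = 63·125991937+248·4·8000496 = 15873984063,  y_5 = 63·8000496+4·125991937 = 1007998996

63 4
7937 504
999999 63500
125991937 8000496
15873984063 1007998996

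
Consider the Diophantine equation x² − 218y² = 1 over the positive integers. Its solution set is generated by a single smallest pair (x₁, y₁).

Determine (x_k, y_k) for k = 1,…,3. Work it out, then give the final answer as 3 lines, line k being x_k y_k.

d=218: √d = [14; 1,3,3,1,28] (ℓ=5, odd), read p_9/q_9
i=0: a=14 ⇒ p=14, q=1
i=1: a=1 ⇒ p=15, q=1
i=2: a=3 ⇒ p=59, q=4
…
i=4: a=1 ⇒ p=251, q=17
…
i=7: a=3 ⇒ p=29633, q=2007
i=8: a=3 ⇒ p=96370, q=6527
i=9: a=1 ⇒ p=126003, q=8534
→ (126003, 8534).  Check: 126003²=15876756009, 218·8534²=15876756008, difference 1.
k=2:  x_2 = 126003·126003+218·8534·8534 = 31753512017,  y_2 = 126003·8534+8534·126003 = 2150619204
k=3:  x_3 = 126003·31753512017+218·8534·2150619204 = 8002075549230099,  y_3 = 126003·2150619204+8534·31753512017 = 541968943114690

126003 8534
31753512017 2150619204
8002075549230099 541968943114690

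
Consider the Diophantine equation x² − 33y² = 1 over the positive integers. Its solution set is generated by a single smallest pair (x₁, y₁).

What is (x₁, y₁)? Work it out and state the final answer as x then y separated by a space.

23 4

√33 = [5; 1,2,1,10, …], period ℓ=4 (even) → k=3
k=0  a_k=5  p_k/q_k = 5/1
…
k=2  a_k=2  p_k/q_k = 17/3
k=3  a_k=1  p_k/q_k = 23/4
(x₁, y₁) = (23, 4);  23² − 33·4² = 1 ✓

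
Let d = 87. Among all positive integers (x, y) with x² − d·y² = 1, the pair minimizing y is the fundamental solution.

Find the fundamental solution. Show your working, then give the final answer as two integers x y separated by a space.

28 3

√87 → a₀=9, period (3,18); ℓ=2 even so k=1
k=0  a_k=9  p_k/q_k = 9/1
k=1  a_k=3  p_k/q_k = 28/3
→ (28, 3).  Check: 28²=784, 87·3²=783, difference 1.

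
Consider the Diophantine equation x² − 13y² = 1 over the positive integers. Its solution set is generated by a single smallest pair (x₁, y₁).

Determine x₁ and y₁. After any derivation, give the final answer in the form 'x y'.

649 180

[3; 1,1,1,1,6] for √13; ℓ=5 ⇒ convergent index 9
k=0  a_k=3  p_k/q_k = 3/1
k=1  a_k=1  p_k/q_k = 4/1
k=2  a_k=1  p_k/q_k = 7/2
k=3  a_k=1  p_k/q_k = 11/3
k=4  a_k=1  p_k/q_k = 18/5
k=5  a_k=6  p_k/q_k = 119/33
k=6  a_k=1  p_k/q_k = 137/38
…
k=8  a_k=1  p_k/q_k = 393/109
k=9  a_k=1  p_k/q_k = 649/180
→ (649, 180).  Check: 649²=421201, 13·180²=421200, difference 1.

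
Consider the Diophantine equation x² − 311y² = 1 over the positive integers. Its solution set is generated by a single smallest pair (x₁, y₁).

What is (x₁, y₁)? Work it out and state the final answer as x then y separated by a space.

√311 = [17; 1,1,1,2,1,…,1,1,34, …], period ℓ=16 (even) → k=15
i=0: a=17 ⇒ p=17, q=1
i=1: a=1 ⇒ p=18, q=1
…
i=3: a=1 ⇒ p=53, q=3
i=4: a=2 ⇒ p=141, q=8
…
i=10: a=6 ⇒ p=1376656, q=78063
i=11: a=1 ⇒ p=1594239, q=90401
…
i=13: a=1 ⇒ p=6159373, q=349266
i=14: a=1 ⇒ p=10724507, q=608131
i=15: a=1 ⇒ p=16883880, q=957397
→ (16883880, 957397).  Check: 16883880²=285065403854400, 311·957397²=285065403854399, difference 1.

16883880 957397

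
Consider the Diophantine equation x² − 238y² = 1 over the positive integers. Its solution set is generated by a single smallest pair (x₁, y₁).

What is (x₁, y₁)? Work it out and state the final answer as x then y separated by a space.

11663 756

√238 = [15; 2,2,1,14,1,2,2,30, …], period ℓ=8 (even) → k=7
k=0  a_k=15  p_k/q_k = 15/1
k=1  a_k=2  p_k/q_k = 31/2
…
k=3  a_k=1  p_k/q_k = 108/7
…
k=5  a_k=1  p_k/q_k = 1697/110
k=6  a_k=2  p_k/q_k = 4983/323
k=7  a_k=2  p_k/q_k = 11663/756
(x₁, y₁) = (11663, 756);  11663² − 238·756² = 1 ✓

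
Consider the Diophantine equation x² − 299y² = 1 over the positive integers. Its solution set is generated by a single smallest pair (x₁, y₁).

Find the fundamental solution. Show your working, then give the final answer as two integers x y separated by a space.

415 24

[17; 3,2,3,34] for √299; ℓ=4 ⇒ convergent index 3
a_0=17:  p_0=17·1+0=17,  q_0=17·0+1=1
a_1=3:  p_1=3·17+1=52,  q_1=3·1+0=3
a_2=2:  p_2=2·52+17=121,  q_2=2·3+1=7
a_3=3:  p_3=3·121+52=415,  q_3=3·7+3=24
(x₁, y₁) = (415, 24);  415² − 299·24² = 1 ✓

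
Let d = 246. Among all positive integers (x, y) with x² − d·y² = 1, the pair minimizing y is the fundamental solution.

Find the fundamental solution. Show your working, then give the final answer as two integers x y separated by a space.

√246 → a₀=15, period (1,2,5,1,14,1,5,2,1,30); ℓ=10 even so k=9
a_0=15:  p_0=15·1+0=15,  q_0=15·0+1=1
…
a_2=2:  p_2=2·16+15=47,  q_2=2·1+1=3
a_3=5:  p_3=5·47+16=251,  q_3=5·3+1=16
…
a_5=14:  p_5=14·298+251=4423,  q_5=14·19+16=282
a_6=1:  p_6=1·4423+298=4721,  q_6=1·282+19=301
…
a_8=2:  p_8=2·28028+4721=60777,  q_8=2·1787+301=3875
a_9=1:  p_9=1·60777+28028=88805,  q_9=1·3875+1787=5662
→ (88805, 5662).  Check: 88805²=7886328025, 246·5662²=7886328024, difference 1.

88805 5662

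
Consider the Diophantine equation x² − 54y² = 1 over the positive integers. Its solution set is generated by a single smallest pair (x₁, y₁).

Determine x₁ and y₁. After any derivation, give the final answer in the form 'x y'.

485 66

√54 → a₀=7, period (2,1,6,1,2,14); ℓ=6 even so k=5
a_0=7:  p_0=7·1+0=7,  q_0=7·0+1=1
…
a_2=1:  p_2=1·15+7=22,  q_2=1·2+1=3
a_3=6:  p_3=6·22+15=147,  q_3=6·3+2=20
a_4=1:  p_4=1·147+22=169,  q_4=1·20+3=23
a_5=2:  p_5=2·169+147=485,  q_5=2·23+20=66
→ (485, 66).  Check: 485²=235225, 54·66²=235224, difference 1.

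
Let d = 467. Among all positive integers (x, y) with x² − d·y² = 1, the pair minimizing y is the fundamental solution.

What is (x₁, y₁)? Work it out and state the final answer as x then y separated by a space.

1625626 75225

d=467: √d = [21; 1,1,1,1,3,…,1,1,42] (ℓ=14, even), read p_13/q_13
a_0=21:  p_0=21·1+0=21,  q_0=21·0+1=1
…
a_2=1:  p_2=1·22+21=43,  q_2=1·1+1=2
a_3=1:  p_3=1·43+22=65,  q_3=1·2+1=3
a_4=1:  p_4=1·65+43=108,  q_4=1·3+2=5
a_5=3:  p_5=3·108+65=389,  q_5=3·5+3=18
a_6=3:  p_6=3·389+108=1275,  q_6=3·18+5=59
a_7=21:  p_7=21·1275+389=27164,  q_7=21·59+18=1257
a_8=3:  p_8=3·27164+1275=82767,  q_8=3·1257+59=3830
…
a_10=1:  p_10=1·275465+82767=358232,  q_10=1·12747+3830=16577
a_11=1:  p_11=1·358232+275465=633697,  q_11=1·16577+12747=29324
a_12=1:  p_12=1·633697+358232=991929,  q_12=1·29324+16577=45901
a_13=1:  p_13=1·991929+633697=1625626,  q_13=1·45901+29324=75225
(x₁, y₁) = (1625626, 75225);  1625626² − 467·75225² = 1 ✓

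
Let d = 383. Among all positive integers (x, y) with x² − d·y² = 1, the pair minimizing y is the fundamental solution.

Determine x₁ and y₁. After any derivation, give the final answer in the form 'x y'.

18768 959

d=383: √d = [19; 1,1,3,19,3,1,1,38] (ℓ=8, even), read p_7/q_7
a_0=19:  p_0=19·1+0=19,  q_0=19·0+1=1
a_1=1:  p_1=1·19+1=20,  q_1=1·1+0=1
a_2=1:  p_2=1·20+19=39,  q_2=1·1+1=2
a_3=3:  p_3=3·39+20=137,  q_3=3·2+1=7
a_4=19:  p_4=19·137+39=2642,  q_4=19·7+2=135
a_5=3:  p_5=3·2642+137=8063,  q_5=3·135+7=412
a_6=1:  p_6=1·8063+2642=10705,  q_6=1·412+135=547
a_7=1:  p_7=1·10705+8063=18768,  q_7=1·547+412=959
fundamental: x₁=18768, y₁=959  (since 352237824 − 383·919681 = 1)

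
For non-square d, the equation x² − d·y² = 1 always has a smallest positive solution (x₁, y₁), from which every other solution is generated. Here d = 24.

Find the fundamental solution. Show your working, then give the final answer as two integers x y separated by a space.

d=24: √d = [4; 1,8] (ℓ=2, even), read p_1/q_1
k=0  a_k=4  p_k/q_k = 4/1
k=1  a_k=1  p_k/q_k = 5/1
fundamental: x₁=5, y₁=1  (since 25 − 24·1 = 1)

5 1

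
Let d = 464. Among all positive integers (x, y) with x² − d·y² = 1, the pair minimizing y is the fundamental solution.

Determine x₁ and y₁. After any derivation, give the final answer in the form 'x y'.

[21; 1,1,5,1,1,1,5,1,1,42] for √464; ℓ=10 ⇒ convergent index 9
k=0  a_k=21  p_k/q_k = 21/1
k=1  a_k=1  p_k/q_k = 22/1
k=2  a_k=1  p_k/q_k = 43/2
…
k=6  a_k=1  p_k/q_k = 797/37
k=7  a_k=5  p_k/q_k = 4502/209
k=8  a_k=1  p_k/q_k = 5299/246
k=9  a_k=1  p_k/q_k = 9801/455
fundamental: x₁=9801, y₁=455  (since 96059601 − 464·207025 = 1)

9801 455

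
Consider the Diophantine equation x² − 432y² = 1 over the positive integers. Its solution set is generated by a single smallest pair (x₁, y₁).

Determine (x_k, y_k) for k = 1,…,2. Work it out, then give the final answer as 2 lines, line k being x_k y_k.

d=432: √d = [20; 1,3,1,1,1,3,1,40] (ℓ=8, even), read p_7/q_7
a_0=20:  p_0=20·1+0=20,  q_0=20·0+1=1
a_1=1:  p_1=1·20+1=21,  q_1=1·1+0=1
a_2=3:  p_2=3·21+20=83,  q_2=3·1+1=4
a_3=1:  p_3=1·83+21=104,  q_3=1·4+1=5
a_4=1:  p_4=1·104+83=187,  q_4=1·5+4=9
…
a_6=3:  p_6=3·291+187=1060,  q_6=3·14+9=51
a_7=1:  p_7=1·1060+291=1351,  q_7=1·51+14=65
fundamental: x₁=1351, y₁=65  (since 1825201 − 432·4225 = 1)
(1351+65√432)^2 = 3650401 + 175630√432

1351 65
3650401 175630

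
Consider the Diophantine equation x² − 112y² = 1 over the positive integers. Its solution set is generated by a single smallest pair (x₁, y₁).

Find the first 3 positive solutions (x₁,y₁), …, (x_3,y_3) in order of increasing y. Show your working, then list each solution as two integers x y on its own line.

√112 = [10; 1,1,2,1,1,20, …], period ℓ=6 (even) → k=5
a_0=10:  p_0=10·1+0=10,  q_0=10·0+1=1
…
a_2=1:  p_2=1·11+10=21,  q_2=1·1+1=2
…
a_4=1:  p_4=1·53+21=74,  q_4=1·5+2=7
a_5=1:  p_5=1·74+53=127,  q_5=1·7+5=12
→ (127, 12).  Check: 127²=16129, 112·12²=16128, difference 1.
(x_2, y_2) = (127·127 + 112·12·12, 127·12 + 12·127) = (32257, 3048)
(x_3, y_3) = (127·32257 + 112·12·3048, 127·3048 + 12·32257) = (8193151, 774180)

127 12
32257 3048
8193151 774180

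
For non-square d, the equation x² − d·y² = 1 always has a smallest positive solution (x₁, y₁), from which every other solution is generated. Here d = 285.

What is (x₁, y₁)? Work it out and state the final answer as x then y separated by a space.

√285 → a₀=16, period (1,7,2,7,1,32); ℓ=6 even so k=5
step 0: (16, 1)  from 16·(1,0) + (0,1)
…
step 4: (2144, 127)  from 7·(287,17) + (135,8)
step 5: (2431, 144)  from 1·(2144,127) + (287,17)
→ (2431, 144).  Check: 2431²=5909761, 285·144²=5909760, difference 1.

2431 144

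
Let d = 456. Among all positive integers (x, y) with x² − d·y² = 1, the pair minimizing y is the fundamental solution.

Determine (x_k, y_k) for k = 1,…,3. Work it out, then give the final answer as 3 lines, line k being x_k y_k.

√456 → a₀=21, period (2,1,4,1,2,42); ℓ=6 even so k=5
k=0  a_k=21  p_k/q_k = 21/1
…
k=4  a_k=1  p_k/q_k = 363/17
k=5  a_k=2  p_k/q_k = 1025/48
(x₁, y₁) = (1025, 48);  1025² − 456·48² = 1 ✓
(x_2, y_2) = (1025·1025 + 456·48·48, 1025·48 + 48·1025) = (2101249, 98400)
(x_3, y_3) = (1025·2101249 + 456·48·98400, 1025·98400 + 48·2101249) = (4307559425, 201719952)

1025 48
2101249 98400
4307559425 201719952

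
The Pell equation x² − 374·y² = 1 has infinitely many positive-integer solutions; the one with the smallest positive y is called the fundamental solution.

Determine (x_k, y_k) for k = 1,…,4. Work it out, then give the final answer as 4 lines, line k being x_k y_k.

3365 174
22646449 1171020
152410598405 7880964426
1025723304619201 53038889415960

[19; 2,1,18,1,2,38] for √374; ℓ=6 ⇒ convergent index 5
i=0: a=19 ⇒ p=19, q=1
i=1: a=2 ⇒ p=39, q=2
i=2: a=1 ⇒ p=58, q=3
i=3: a=18 ⇒ p=1083, q=56
i=4: a=1 ⇒ p=1141, q=59
i=5: a=2 ⇒ p=3365, q=174
(x₁, y₁) = (3365, 174);  3365² − 374·174² = 1 ✓
n=2: (3365,174)∘(3365,174) = (3365·3365+374·174·174, 3365·174+174·3365) = (22646449,1171020)
n=3: (22646449,1171020)∘(3365,174) = (3365·22646449+374·174·1171020, 3365·1171020+174·22646449) = (152410598405,7880964426)
n=4: (152410598405,7880964426)∘(3365,174) = (3365·152410598405+374·174·7880964426, 3365·7880964426+174·152410598405) = (1025723304619201,53038889415960)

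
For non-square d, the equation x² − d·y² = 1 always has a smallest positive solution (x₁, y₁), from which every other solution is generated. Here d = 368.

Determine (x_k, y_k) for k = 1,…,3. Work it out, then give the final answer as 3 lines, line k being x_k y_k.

1151 60
2649601 138120
6099380351 317952180

d=368: √d = [19; 5,2,5,38] (ℓ=4, even), read p_3/q_3
k=0  a_k=19  p_k/q_k = 19/1
k=1  a_k=5  p_k/q_k = 96/5
k=2  a_k=2  p_k/q_k = 211/11
k=3  a_k=5  p_k/q_k = 1151/60
fundamental: x₁=1151, y₁=60  (since 1324801 − 368·3600 = 1)
n=2: (1151,60)∘(1151,60) = (1151·1151+368·60·60, 1151·60+60·1151) = (2649601,138120)
n=3: (2649601,138120)∘(1151,60) = (1151·2649601+368·60·138120, 1151·138120+60·2649601) = (6099380351,317952180)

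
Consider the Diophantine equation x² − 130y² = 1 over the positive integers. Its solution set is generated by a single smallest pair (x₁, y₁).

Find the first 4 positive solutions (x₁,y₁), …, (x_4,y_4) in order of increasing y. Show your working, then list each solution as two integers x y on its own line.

[11; 2,2,22] for √130; ℓ=3 ⇒ convergent index 5
k=0  a_k=11  p_k/q_k = 11/1
…
k=4  a_k=2  p_k/q_k = 2611/229
k=5  a_k=2  p_k/q_k = 6499/570
(x₁, y₁) = (6499, 570);  6499² − 130·570² = 1 ✓
(6499+570√130)^2 = 84474001 + 7408860√130
(6499+570√130)^3 = 1097993058499 + 96300361710√130
(6499+570√130)^4 = 14271713689896001 + 1251712094097720√130

6499 570
84474001 7408860
1097993058499 96300361710
14271713689896001 1251712094097720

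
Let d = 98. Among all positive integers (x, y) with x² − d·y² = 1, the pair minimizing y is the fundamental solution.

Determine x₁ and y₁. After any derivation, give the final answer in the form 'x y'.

99 10

√98 = [9; 1,8,1,18, …], period ℓ=4 (even) → k=3
a_0=9:  p_0=9·1+0=9,  q_0=9·0+1=1
a_1=1:  p_1=1·9+1=10,  q_1=1·1+0=1
a_2=8:  p_2=8·10+9=89,  q_2=8·1+1=9
a_3=1:  p_3=1·89+10=99,  q_3=1·9+1=10
fundamental: x₁=99, y₁=10  (since 9801 − 98·100 = 1)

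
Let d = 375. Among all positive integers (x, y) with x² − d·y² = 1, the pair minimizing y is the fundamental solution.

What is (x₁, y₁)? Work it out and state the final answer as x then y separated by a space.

√375 → a₀=19, period (2,1,2,1,5,1,2,1,2,38); ℓ=10 even so k=9
a_0=19:  p_0=19·1+0=19,  q_0=19·0+1=1
…
a_2=1:  p_2=1·39+19=58,  q_2=1·2+1=3
a_3=2:  p_3=2·58+39=155,  q_3=2·3+2=8
…
a_6=1:  p_6=1·1220+213=1433,  q_6=1·63+11=74
…
a_8=1:  p_8=1·4086+1433=5519,  q_8=1·211+74=285
a_9=2:  p_9=2·5519+4086=15124,  q_9=2·285+211=781
(x₁, y₁) = (15124, 781);  15124² − 375·781² = 1 ✓

15124 781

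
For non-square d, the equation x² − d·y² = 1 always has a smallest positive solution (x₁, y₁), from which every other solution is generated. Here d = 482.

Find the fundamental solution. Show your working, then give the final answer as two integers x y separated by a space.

d=482: √d = [21; 1,20,1,42] (ℓ=4, even), read p_3/q_3
step 0: (21, 1)  from 21·(1,0) + (0,1)
step 1: (22, 1)  from 1·(21,1) + (1,0)
step 2: (461, 21)  from 20·(22,1) + (21,1)
step 3: (483, 22)  from 1·(461,21) + (22,1)
fundamental: x₁=483, y₁=22  (since 233289 − 482·484 = 1)

483 22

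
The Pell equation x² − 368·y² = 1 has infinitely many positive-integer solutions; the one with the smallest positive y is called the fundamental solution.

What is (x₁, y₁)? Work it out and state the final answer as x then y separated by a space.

1151 60

√368 = [19; 5,2,5,38, …], period ℓ=4 (even) → k=3
a_0=19:  p_0=19·1+0=19,  q_0=19·0+1=1
a_1=5:  p_1=5·19+1=96,  q_1=5·1+0=5
a_2=2:  p_2=2·96+19=211,  q_2=2·5+1=11
a_3=5:  p_3=5·211+96=1151,  q_3=5·11+5=60
fundamental: x₁=1151, y₁=60  (since 1324801 − 368·3600 = 1)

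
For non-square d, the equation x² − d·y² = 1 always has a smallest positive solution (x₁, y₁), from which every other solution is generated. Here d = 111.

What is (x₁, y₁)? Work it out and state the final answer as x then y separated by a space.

295 28

d=111: √d = [10; 1,1,6,1,1,20] (ℓ=6, even), read p_5/q_5
i=0: a=10 ⇒ p=10, q=1
…
i=2: a=1 ⇒ p=21, q=2
…
i=4: a=1 ⇒ p=158, q=15
i=5: a=1 ⇒ p=295, q=28
→ (295, 28).  Check: 295²=87025, 111·28²=87024, difference 1.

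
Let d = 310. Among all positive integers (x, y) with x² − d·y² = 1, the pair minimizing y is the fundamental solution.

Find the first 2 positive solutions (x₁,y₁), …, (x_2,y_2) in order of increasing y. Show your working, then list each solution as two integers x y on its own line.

848719 48204
1440647881921 81823301352

[17; 1,1,1,1,5,…,1,1,34] for √310; ℓ=16 ⇒ convergent index 15
k=0  a_k=17  p_k/q_k = 17/1
k=1  a_k=1  p_k/q_k = 18/1
…
k=5  a_k=5  p_k/q_k = 493/28
…
k=7  a_k=1  p_k/q_k = 2060/117
k=8  a_k=2  p_k/q_k = 5687/323
…
k=10  a_k=3  p_k/q_k = 28928/1643
k=11  a_k=5  p_k/q_k = 152387/8655
k=12  a_k=1  p_k/q_k = 181315/10298
…
k=14  a_k=1  p_k/q_k = 515017/29251
k=15  a_k=1  p_k/q_k = 848719/48204
fundamental: x₁=848719, y₁=48204  (since 720323940961 − 310·2323625616 = 1)
n=2: (848719,48204)∘(848719,48204) = (848719·848719+310·48204·48204, 848719·48204+48204·848719) = (1440647881921,81823301352)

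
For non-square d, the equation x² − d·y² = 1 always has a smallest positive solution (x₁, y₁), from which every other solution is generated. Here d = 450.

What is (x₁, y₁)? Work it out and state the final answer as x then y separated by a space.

[21; 4,1,2,4,2,1,4,42] for √450; ℓ=8 ⇒ convergent index 7
step 0: (21, 1)  from 21·(1,0) + (0,1)
step 1: (85, 4)  from 4·(21,1) + (1,0)
step 2: (106, 5)  from 1·(85,4) + (21,1)
step 3: (297, 14)  from 2·(106,5) + (85,4)
…
step 5: (2885, 136)  from 2·(1294,61) + (297,14)
step 6: (4179, 197)  from 1·(2885,136) + (1294,61)
step 7: (19601, 924)  from 4·(4179,197) + (2885,136)
→ (19601, 924).  Check: 19601²=384199201, 450·924²=384199200, difference 1.

19601 924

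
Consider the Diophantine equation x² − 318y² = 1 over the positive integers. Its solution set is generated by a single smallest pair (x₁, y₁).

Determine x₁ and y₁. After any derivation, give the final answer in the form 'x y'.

107 6

d=318: √d = [17; 1,4,1,34] (ℓ=4, even), read p_3/q_3
i=0: a=17 ⇒ p=17, q=1
…
i=2: a=4 ⇒ p=89, q=5
i=3: a=1 ⇒ p=107, q=6
→ (107, 6).  Check: 107²=11449, 318·6²=11448, difference 1.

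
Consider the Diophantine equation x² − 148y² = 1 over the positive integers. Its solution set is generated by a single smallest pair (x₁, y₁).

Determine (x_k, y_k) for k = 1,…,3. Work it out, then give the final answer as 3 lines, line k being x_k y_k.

d=148: √d = [12; 6,24] (ℓ=2, even), read p_1/q_1
k=0  a_k=12  p_k/q_k = 12/1
k=1  a_k=6  p_k/q_k = 73/6
→ (73, 6).  Check: 73²=5329, 148·6²=5328, difference 1.
(x_2, y_2) = (73·73 + 148·6·6, 73·6 + 6·73) = (10657, 876)
(x_3, y_3) = (73·10657 + 148·6·876, 73·876 + 6·10657) = (1555849, 127890)

73 6
10657 876
1555849 127890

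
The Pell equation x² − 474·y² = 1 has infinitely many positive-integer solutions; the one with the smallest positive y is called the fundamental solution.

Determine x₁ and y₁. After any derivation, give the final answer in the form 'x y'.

193549 8890

[21; 1,3,2,1,1,…,3,1,42] for √474; ℓ=14 ⇒ convergent index 13
k=0  a_k=21  p_k/q_k = 21/1
…
k=5  a_k=1  p_k/q_k = 479/22
…
k=7  a_k=6  p_k/q_k = 5051/232
…
k=10  a_k=1  p_k/q_k = 16677/766
k=11  a_k=2  p_k/q_k = 44218/2031
k=12  a_k=3  p_k/q_k = 149331/6859
k=13  a_k=1  p_k/q_k = 193549/8890
(x₁, y₁) = (193549, 8890);  193549² − 474·8890² = 1 ✓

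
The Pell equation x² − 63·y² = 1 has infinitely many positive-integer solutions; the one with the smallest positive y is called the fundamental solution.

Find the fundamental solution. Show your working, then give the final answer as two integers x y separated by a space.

√63 = [7; 1,14, …], period ℓ=2 (even) → k=1
a_0=7:  p_0=7·1+0=7,  q_0=7·0+1=1
a_1=1:  p_1=1·7+1=8,  q_1=1·1+0=1
fundamental: x₁=8, y₁=1  (since 64 − 63·1 = 1)

8 1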